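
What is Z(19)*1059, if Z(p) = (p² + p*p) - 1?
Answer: 763539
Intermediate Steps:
Z(p) = -1 + 2*p² (Z(p) = (p² + p²) - 1 = 2*p² - 1 = -1 + 2*p²)
Z(19)*1059 = (-1 + 2*19²)*1059 = (-1 + 2*361)*1059 = (-1 + 722)*1059 = 721*1059 = 763539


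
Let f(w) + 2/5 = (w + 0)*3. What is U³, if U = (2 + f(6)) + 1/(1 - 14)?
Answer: 2043548109/274625 ≈ 7441.2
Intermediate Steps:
f(w) = -⅖ + 3*w (f(w) = -⅖ + (w + 0)*3 = -⅖ + w*3 = -⅖ + 3*w)
U = 1269/65 (U = (2 + (-⅖ + 3*6)) + 1/(1 - 14) = (2 + (-⅖ + 18)) + 1/(-13) = (2 + 88/5) - 1/13 = 98/5 - 1/13 = 1269/65 ≈ 19.523)
U³ = (1269/65)³ = 2043548109/274625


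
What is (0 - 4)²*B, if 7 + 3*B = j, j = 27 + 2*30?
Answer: 1280/3 ≈ 426.67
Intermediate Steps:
j = 87 (j = 27 + 60 = 87)
B = 80/3 (B = -7/3 + (⅓)*87 = -7/3 + 29 = 80/3 ≈ 26.667)
(0 - 4)²*B = (0 - 4)²*(80/3) = (-4)²*(80/3) = 16*(80/3) = 1280/3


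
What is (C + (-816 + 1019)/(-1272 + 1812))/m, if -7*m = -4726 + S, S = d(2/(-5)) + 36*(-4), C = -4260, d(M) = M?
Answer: -16101379/2630016 ≈ -6.1222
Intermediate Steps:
S = -722/5 (S = 2/(-5) + 36*(-4) = 2*(-⅕) - 144 = -⅖ - 144 = -722/5 ≈ -144.40)
m = 24352/35 (m = -(-4726 - 722/5)/7 = -⅐*(-24352/5) = 24352/35 ≈ 695.77)
(C + (-816 + 1019)/(-1272 + 1812))/m = (-4260 + (-816 + 1019)/(-1272 + 1812))/(24352/35) = (-4260 + 203/540)*(35/24352) = -2300197/540*35/24352 = -16101379/2630016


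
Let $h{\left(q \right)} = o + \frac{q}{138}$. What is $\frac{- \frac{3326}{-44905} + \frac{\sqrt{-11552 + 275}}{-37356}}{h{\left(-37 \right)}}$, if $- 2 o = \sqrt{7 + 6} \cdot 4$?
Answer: $\frac{16982556}{44407407695} - \frac{126680688 \sqrt{13}}{44407407695} - \frac{2553 i \sqrt{1253}}{6157009694} + \frac{9522 i \sqrt{16289}}{3078504847} \approx -0.0099031 + 0.00038008 i$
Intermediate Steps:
$o = - 2 \sqrt{13}$ ($o = - \frac{\sqrt{7 + 6} \cdot 4}{2} = - \frac{\sqrt{13} \cdot 4}{2} = - \frac{4 \sqrt{13}}{2} = - 2 \sqrt{13} \approx -7.2111$)
$h{\left(q \right)} = - 2 \sqrt{13} + \frac{q}{138}$
$\frac{- \frac{3326}{-44905} + \frac{\sqrt{-11552 + 275}}{-37356}}{h{\left(-37 \right)}} = \frac{- \frac{3326}{-44905} + \frac{\sqrt{-11552 + 275}}{-37356}}{- 2 \sqrt{13} + \frac{1}{138} \left(-37\right)} = \frac{\left(-3326\right) \left(- \frac{1}{44905}\right) + \sqrt{-11277} \left(- \frac{1}{37356}\right)}{- 2 \sqrt{13} - \frac{37}{138}} = \frac{\frac{3326}{44905} + 3 i \sqrt{1253} \left(- \frac{1}{37356}\right)}{- \frac{37}{138} - 2 \sqrt{13}} = \frac{\frac{3326}{44905} - \frac{i \sqrt{1253}}{12452}}{- \frac{37}{138} - 2 \sqrt{13}}$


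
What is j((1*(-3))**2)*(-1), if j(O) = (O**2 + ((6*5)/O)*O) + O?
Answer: -120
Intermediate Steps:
j(O) = 30 + O + O**2 (j(O) = (O**2 + (30/O)*O) + O = (O**2 + 30) + O = (30 + O**2) + O = 30 + O + O**2)
j((1*(-3))**2)*(-1) = (30 + (1*(-3))**2 + ((1*(-3))**2)**2)*(-1) = (30 + (-3)**2 + ((-3)**2)**2)*(-1) = (30 + 9 + 9**2)*(-1) = (30 + 9 + 81)*(-1) = 120*(-1) = -120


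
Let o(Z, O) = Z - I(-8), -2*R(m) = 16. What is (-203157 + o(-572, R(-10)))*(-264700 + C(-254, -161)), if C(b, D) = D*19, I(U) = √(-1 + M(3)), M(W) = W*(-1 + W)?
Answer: 54550273311 + 267759*√5 ≈ 5.4551e+10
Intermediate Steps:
I(U) = √5 (I(U) = √(-1 + 3*(-1 + 3)) = √(-1 + 3*2) = √(-1 + 6) = √5)
R(m) = -8 (R(m) = -½*16 = -8)
C(b, D) = 19*D
o(Z, O) = Z - √5
(-203157 + o(-572, R(-10)))*(-264700 + C(-254, -161)) = (-203157 + (-572 - √5))*(-264700 + 19*(-161)) = (-203729 - √5)*(-264700 - 3059) = (-203729 - √5)*(-267759) = 54550273311 + 267759*√5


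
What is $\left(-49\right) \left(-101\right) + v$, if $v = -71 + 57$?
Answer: $4935$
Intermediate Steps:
$v = -14$
$\left(-49\right) \left(-101\right) + v = \left(-49\right) \left(-101\right) - 14 = 4949 - 14 = 4935$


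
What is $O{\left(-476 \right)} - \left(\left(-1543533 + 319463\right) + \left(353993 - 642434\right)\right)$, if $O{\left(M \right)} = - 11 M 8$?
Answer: $1554399$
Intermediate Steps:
$O{\left(M \right)} = - 88 M$
$O{\left(-476 \right)} - \left(\left(-1543533 + 319463\right) + \left(353993 - 642434\right)\right) = \left(-88\right) \left(-476\right) - \left(\left(-1543533 + 319463\right) + \left(353993 - 642434\right)\right) = 41888 - \left(-1224070 + \left(353993 - 642434\right)\right) = 41888 - \left(-1224070 - 288441\right) = 41888 - -1512511 = 41888 + 1512511 = 1554399$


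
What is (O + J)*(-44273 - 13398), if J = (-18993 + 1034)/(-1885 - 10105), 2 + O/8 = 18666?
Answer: -103246594213969/11990 ≈ -8.6111e+9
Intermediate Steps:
O = 149312 (O = -16 + 8*18666 = -16 + 149328 = 149312)
J = 17959/11990 (J = -17959/(-11990) = -17959*(-1/11990) = 17959/11990 ≈ 1.4978)
(O + J)*(-44273 - 13398) = (149312 + 17959/11990)*(-44273 - 13398) = (1790268839/11990)*(-57671) = -103246594213969/11990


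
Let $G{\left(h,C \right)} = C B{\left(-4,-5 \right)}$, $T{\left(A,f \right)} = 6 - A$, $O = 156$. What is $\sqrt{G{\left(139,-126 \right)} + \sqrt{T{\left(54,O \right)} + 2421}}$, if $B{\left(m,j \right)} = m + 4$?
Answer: $\sqrt[4]{2373} \approx 6.9795$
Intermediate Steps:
$B{\left(m,j \right)} = 4 + m$
$G{\left(h,C \right)} = 0$ ($G{\left(h,C \right)} = C \left(4 - 4\right) = C 0 = 0$)
$\sqrt{G{\left(139,-126 \right)} + \sqrt{T{\left(54,O \right)} + 2421}} = \sqrt{0 + \sqrt{\left(6 - 54\right) + 2421}} = \sqrt{0 + \sqrt{-48 + 2421}} = \sqrt{0 + \sqrt{2373}} = \sqrt{\sqrt{2373}} = \sqrt[4]{2373}$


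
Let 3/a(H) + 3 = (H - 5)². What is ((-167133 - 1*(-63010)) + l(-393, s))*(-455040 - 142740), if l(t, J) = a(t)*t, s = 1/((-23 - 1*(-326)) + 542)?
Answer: 9859298222725560/158401 ≈ 6.2243e+10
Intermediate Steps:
a(H) = 3/(-3 + (-5 + H)²) (a(H) = 3/(-3 + (H - 5)²) = 3/(-3 + (-5 + H)²))
s = 1/845 (s = 1/((-23 + 326) + 542) = 1/(303 + 542) = 1/845 ≈ 0.0011834)
l(t, J) = 3*t/(-3 + (-5 + t)²) (l(t, J) = (3/(-3 + (-5 + t)²))*t = 3*t/(-3 + (-5 + t)²))
((-167133 - 1*(-63010)) + l(-393, s))*(-455040 - 142740) = ((-167133 - 1*(-63010)) + 3*(-393)/(-3 + (-5 - 393)²))*(-455040 - 142740) = ((-167133 + 63010) + 3*(-393)/(-3 + (-398)²))*(-597780) = (-104123 + 3*(-393)/(-3 + 158404))*(-597780) = (-104123 + 3*(-393)/158401)*(-597780) = (-104123 + 3*(-393)*(1/158401))*(-597780) = (-104123 - 1179/158401)*(-597780) = -16493188502/158401*(-597780) = 9859298222725560/158401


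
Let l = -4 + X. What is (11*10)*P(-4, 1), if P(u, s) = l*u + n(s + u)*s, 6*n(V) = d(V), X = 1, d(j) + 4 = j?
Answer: 3575/3 ≈ 1191.7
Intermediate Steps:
d(j) = -4 + j
n(V) = -2/3 + V/6 (n(V) = (-4 + V)/6 = -2/3 + V/6)
l = -3 (l = -4 + 1 = -3)
P(u, s) = -3*u + s*(-2/3 + s/6 + u/6) (P(u, s) = -3*u + (-2/3 + (s + u)/6)*s = -3*u + (-2/3 + (s/6 + u/6))*s = -3*u + (-2/3 + s/6 + u/6)*s = -3*u + s*(-2/3 + s/6 + u/6))
(11*10)*P(-4, 1) = (11*10)*(-3*(-4) + (1/6)*1*(-4 + 1 - 4)) = 110*(12 + (1/6)*1*(-7)) = 110*(12 - 7/6) = 110*(65/6) = 3575/3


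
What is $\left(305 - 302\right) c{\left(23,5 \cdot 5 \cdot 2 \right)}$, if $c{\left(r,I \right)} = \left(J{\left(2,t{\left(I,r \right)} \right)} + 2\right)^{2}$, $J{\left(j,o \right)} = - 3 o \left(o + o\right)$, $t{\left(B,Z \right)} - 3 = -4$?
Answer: $48$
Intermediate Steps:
$t{\left(B,Z \right)} = -1$ ($t{\left(B,Z \right)} = 3 - 4 = -1$)
$J{\left(j,o \right)} = - 6 o^{2}$ ($J{\left(j,o \right)} = - 3 o 2 o = - 6 o^{2}$)
$c{\left(r,I \right)} = 16$ ($c{\left(r,I \right)} = \left(- 6 \left(-1\right)^{2} + 2\right)^{2} = \left(\left(-6\right) 1 + 2\right)^{2} = \left(-6 + 2\right)^{2} = \left(-4\right)^{2} = 16$)
$\left(305 - 302\right) c{\left(23,5 \cdot 5 \cdot 2 \right)} = \left(305 - 302\right) 16 = 3 \cdot 16 = 48$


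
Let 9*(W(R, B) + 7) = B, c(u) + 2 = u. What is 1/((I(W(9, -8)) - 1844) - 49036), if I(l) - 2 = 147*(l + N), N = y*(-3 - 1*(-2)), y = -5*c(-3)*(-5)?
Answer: -3/100988 ≈ -2.9707e-5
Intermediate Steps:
c(u) = -2 + u
W(R, B) = -7 + B/9
y = -125 (y = -5*(-2 - 3)*(-5) = -5*(-5)*(-5) = 25*(-5) = -125)
N = 125 (N = -125*(-3 - 1*(-2)) = -125*(-3 + 2) = -125*(-1) = 125)
I(l) = 18377 + 147*l (I(l) = 2 + 147*(l + 125) = 2 + 147*(125 + l) = 2 + (18375 + 147*l) = 18377 + 147*l)
1/((I(W(9, -8)) - 1844) - 49036) = 1/(((18377 + 147*(-7 + (⅑)*(-8))) - 1844) - 49036) = 1/(((18377 + 147*(-7 - 8/9)) - 1844) - 49036) = 1/(((18377 + 147*(-71/9)) - 1844) - 49036) = 1/(((18377 - 3479/3) - 1844) - 49036) = 1/((51652/3 - 1844) - 49036) = 1/(46120/3 - 49036) = 1/(-100988/3) = -3/100988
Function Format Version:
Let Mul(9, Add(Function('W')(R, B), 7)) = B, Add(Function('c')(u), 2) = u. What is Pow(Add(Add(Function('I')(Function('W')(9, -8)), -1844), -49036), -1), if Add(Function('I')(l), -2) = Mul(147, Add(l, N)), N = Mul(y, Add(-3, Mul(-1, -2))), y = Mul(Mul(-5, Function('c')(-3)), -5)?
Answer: Rational(-3, 100988) ≈ -2.9707e-5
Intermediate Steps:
Function('c')(u) = Add(-2, u)
Function('W')(R, B) = Add(-7, Mul(Rational(1, 9), B))
y = -125 (y = Mul(Mul(-5, Add(-2, -3)), -5) = Mul(Mul(-5, -5), -5) = Mul(25, -5) = -125)
N = 125 (N = Mul(-125, Add(-3, Mul(-1, -2))) = Mul(-125, Add(-3, 2)) = Mul(-125, -1) = 125)
Function('I')(l) = Add(18377, Mul(147, l)) (Function('I')(l) = Add(2, Mul(147, Add(l, 125))) = Add(2, Mul(147, Add(125, l))) = Add(2, Add(18375, Mul(147, l))) = Add(18377, Mul(147, l)))
Pow(Add(Add(Function('I')(Function('W')(9, -8)), -1844), -49036), -1) = Pow(Add(Add(Add(18377, Mul(147, Add(-7, Mul(Rational(1, 9), -8)))), -1844), -49036), -1) = Pow(Add(Add(Add(18377, Mul(147, Add(-7, Rational(-8, 9)))), -1844), -49036), -1) = Pow(Add(Add(Add(18377, Mul(147, Rational(-71, 9))), -1844), -49036), -1) = Pow(Add(Add(Add(18377, Rational(-3479, 3)), -1844), -49036), -1) = Pow(Add(Add(Rational(51652, 3), -1844), -49036), -1) = Pow(Add(Rational(46120, 3), -49036), -1) = Pow(Rational(-100988, 3), -1) = Rational(-3, 100988)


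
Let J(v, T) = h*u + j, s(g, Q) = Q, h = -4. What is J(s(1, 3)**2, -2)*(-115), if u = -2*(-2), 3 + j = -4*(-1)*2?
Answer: 1265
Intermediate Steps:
j = 5 (j = -3 - 4*(-1)*2 = -3 + 4*2 = -3 + 8 = 5)
u = 4
J(v, T) = -11 (J(v, T) = -4*4 + 5 = -16 + 5 = -11)
J(s(1, 3)**2, -2)*(-115) = -11*(-115) = 1265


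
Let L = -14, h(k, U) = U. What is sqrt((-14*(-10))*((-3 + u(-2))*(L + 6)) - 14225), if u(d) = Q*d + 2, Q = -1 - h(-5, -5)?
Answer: I*sqrt(4145) ≈ 64.382*I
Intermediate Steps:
Q = 4 (Q = -1 - 1*(-5) = -1 + 5 = 4)
u(d) = 2 + 4*d (u(d) = 4*d + 2 = 2 + 4*d)
sqrt((-14*(-10))*((-3 + u(-2))*(L + 6)) - 14225) = sqrt((-14*(-10))*((-3 + (2 + 4*(-2)))*(-14 + 6)) - 14225) = sqrt(140*((-3 + (2 - 8))*(-8)) - 14225) = sqrt(140*((-3 - 6)*(-8)) - 14225) = sqrt(140*(-9*(-8)) - 14225) = sqrt(140*72 - 14225) = sqrt(10080 - 14225) = sqrt(-4145) = I*sqrt(4145)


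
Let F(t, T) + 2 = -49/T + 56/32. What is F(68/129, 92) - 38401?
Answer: -883241/23 ≈ -38402.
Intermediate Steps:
F(t, T) = -¼ - 49/T (F(t, T) = -2 + (-49/T + 56/32) = -2 + (-49/T + 56*(1/32)) = -2 + (-49/T + 7/4) = -2 + (7/4 - 49/T) = -¼ - 49/T)
F(68/129, 92) - 38401 = (¼)*(-196 - 1*92)/92 - 38401 = (¼)*(1/92)*(-196 - 92) - 38401 = (¼)*(1/92)*(-288) - 38401 = -18/23 - 38401 = -883241/23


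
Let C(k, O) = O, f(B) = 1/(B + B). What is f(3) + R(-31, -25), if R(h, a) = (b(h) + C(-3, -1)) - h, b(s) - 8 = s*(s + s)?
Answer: 11761/6 ≈ 1960.2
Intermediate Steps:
f(B) = 1/(2*B)
b(s) = 8 + 2*s² (b(s) = 8 + s*(s + s) = 8 + s*(2*s) = 8 + 2*s²)
R(h, a) = 7 - h + 2*h² (R(h, a) = ((8 + 2*h²) - 1) - h = (7 + 2*h²) - h = 7 - h + 2*h²)
f(3) + R(-31, -25) = (½)/3 + (7 - 1*(-31) + 2*(-31)²) = (½)*(⅓) + (7 + 31 + 2*961) = ⅙ + (7 + 31 + 1922) = ⅙ + 1960 = 11761/6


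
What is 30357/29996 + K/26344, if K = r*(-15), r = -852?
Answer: 147884211/98776828 ≈ 1.4972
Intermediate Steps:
K = 12780 (K = -852*(-15) = 12780)
30357/29996 + K/26344 = 30357/29996 + 12780/26344 = 30357*(1/29996) + 12780*(1/26344) = 30357/29996 + 3195/6586 = 147884211/98776828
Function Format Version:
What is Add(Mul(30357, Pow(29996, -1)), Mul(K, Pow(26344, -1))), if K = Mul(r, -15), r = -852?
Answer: Rational(147884211, 98776828) ≈ 1.4972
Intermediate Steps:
K = 12780 (K = Mul(-852, -15) = 12780)
Add(Mul(30357, Pow(29996, -1)), Mul(K, Pow(26344, -1))) = Add(Mul(30357, Pow(29996, -1)), Mul(12780, Pow(26344, -1))) = Add(Mul(30357, Rational(1, 29996)), Mul(12780, Rational(1, 26344))) = Add(Rational(30357, 29996), Rational(3195, 6586)) = Rational(147884211, 98776828)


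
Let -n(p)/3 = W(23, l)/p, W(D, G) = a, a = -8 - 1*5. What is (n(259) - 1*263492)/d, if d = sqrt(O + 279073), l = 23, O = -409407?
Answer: 68244389*I*sqrt(130334)/33756506 ≈ 729.86*I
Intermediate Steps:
a = -13 (a = -8 - 5 = -13)
W(D, G) = -13
n(p) = 39/p (n(p) = -(-39)/p = 39/p)
d = I*sqrt(130334) (d = sqrt(-409407 + 279073) = sqrt(-130334) = I*sqrt(130334) ≈ 361.02*I)
(n(259) - 1*263492)/d = (39/259 - 1*263492)/((I*sqrt(130334))) = (39*(1/259) - 263492)*(-I*sqrt(130334)/130334) = (39/259 - 263492)*(-I*sqrt(130334)/130334) = -(-68244389)*I*sqrt(130334)/33756506 = 68244389*I*sqrt(130334)/33756506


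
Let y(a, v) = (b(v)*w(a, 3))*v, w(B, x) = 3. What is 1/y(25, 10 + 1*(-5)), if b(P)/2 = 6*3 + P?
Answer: 1/690 ≈ 0.0014493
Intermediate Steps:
b(P) = 36 + 2*P (b(P) = 2*(6*3 + P) = 2*(18 + P) = 36 + 2*P)
y(a, v) = v*(108 + 6*v) (y(a, v) = ((36 + 2*v)*3)*v = (108 + 6*v)*v = v*(108 + 6*v))
1/y(25, 10 + 1*(-5)) = 1/(6*(10 + 1*(-5))*(18 + (10 + 1*(-5)))) = 1/(6*(10 - 5)*(18 + (10 - 5))) = 1/(6*5*(18 + 5)) = 1/(6*5*23) = 1/690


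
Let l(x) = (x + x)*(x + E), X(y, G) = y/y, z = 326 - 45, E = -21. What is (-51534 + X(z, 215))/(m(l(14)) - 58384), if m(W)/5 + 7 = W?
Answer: 51533/59399 ≈ 0.86757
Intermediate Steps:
z = 281
X(y, G) = 1
l(x) = 2*x*(-21 + x) (l(x) = (x + x)*(x - 21) = (2*x)*(-21 + x) = 2*x*(-21 + x))
m(W) = -35 + 5*W
(-51534 + X(z, 215))/(m(l(14)) - 58384) = (-51534 + 1)/((-35 + 5*(2*14*(-21 + 14))) - 58384) = -51533/((-35 + 5*(2*14*(-7))) - 58384) = -51533/((-35 + 5*(-196)) - 58384) = -51533/((-35 - 980) - 58384) = -51533/(-1015 - 58384) = -51533/(-59399) = -51533*(-1/59399) = 51533/59399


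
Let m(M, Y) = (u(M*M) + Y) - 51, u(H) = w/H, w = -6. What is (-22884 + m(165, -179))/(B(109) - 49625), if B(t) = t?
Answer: 52439888/112339425 ≈ 0.46680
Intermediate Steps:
u(H) = -6/H
m(M, Y) = -51 + Y - 6/M² (m(M, Y) = (-6/M² + Y) - 51 = (Y - 6/M²) - 51 = -51 + Y - 6/M²)
(-22884 + m(165, -179))/(B(109) - 49625) = (-22884 + (-51 - 179 - 6/165²))/(109 - 49625) = (-22884 + (-51 - 179 - 6*1/27225))/(-49516) = (-22884 + (-51 - 179 - 2/9075))*(-1/49516) = (-22884 - 2087252/9075)*(-1/49516) = -209759552/9075*(-1/49516) = 52439888/112339425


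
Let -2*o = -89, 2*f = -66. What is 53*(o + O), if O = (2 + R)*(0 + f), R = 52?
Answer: -184175/2 ≈ -92088.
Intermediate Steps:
f = -33 (f = (½)*(-66) = -33)
o = 89/2 (o = -½*(-89) = 89/2 ≈ 44.500)
O = -1782 (O = (2 + 52)*(0 - 33) = 54*(-33) = -1782)
53*(o + O) = 53*(89/2 - 1782) = 53*(-3475/2) = -184175/2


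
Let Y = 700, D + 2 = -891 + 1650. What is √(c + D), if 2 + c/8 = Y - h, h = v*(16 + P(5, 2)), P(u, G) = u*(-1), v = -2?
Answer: 7*√133 ≈ 80.728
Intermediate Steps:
P(u, G) = -u
h = -22 (h = -2*(16 - 1*5) = -2*(16 - 5) = -2*11 = -22)
D = 757 (D = -2 + (-891 + 1650) = -2 + 759 = 757)
c = 5760 (c = -16 + 8*(700 - 1*(-22)) = -16 + 8*(700 + 22) = -16 + 8*722 = -16 + 5776 = 5760)
√(c + D) = √(5760 + 757) = √6517 = 7*√133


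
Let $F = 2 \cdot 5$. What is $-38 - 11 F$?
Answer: $-148$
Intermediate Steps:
$F = 10$
$-38 - 11 F = -38 - 110 = -148$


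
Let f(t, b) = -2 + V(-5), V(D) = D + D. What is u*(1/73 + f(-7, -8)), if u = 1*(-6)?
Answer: 5250/73 ≈ 71.918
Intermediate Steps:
V(D) = 2*D
f(t, b) = -12 (f(t, b) = -2 + 2*(-5) = -2 - 10 = -12)
u = -6
u*(1/73 + f(-7, -8)) = -6*(1/73 - 12) = -6*(-875/73) = 5250/73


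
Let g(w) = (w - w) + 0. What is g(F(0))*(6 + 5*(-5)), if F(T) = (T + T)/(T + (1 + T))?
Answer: 0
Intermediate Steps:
F(T) = 2*T/(1 + 2*T) (F(T) = (2*T)/(1 + 2*T) = 2*T/(1 + 2*T))
g(w) = 0 (g(w) = 0 + 0 = 0)
g(F(0))*(6 + 5*(-5)) = 0*(6 + 5*(-5)) = 0*(6 - 25) = 0*(-19) = 0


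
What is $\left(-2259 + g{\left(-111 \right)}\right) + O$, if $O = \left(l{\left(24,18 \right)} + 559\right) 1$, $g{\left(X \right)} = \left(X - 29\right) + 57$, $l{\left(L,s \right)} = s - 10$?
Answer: $-1775$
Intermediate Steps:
$l{\left(L,s \right)} = -10 + s$ ($l{\left(L,s \right)} = s - 10 = -10 + s$)
$g{\left(X \right)} = 28 + X$ ($g{\left(X \right)} = \left(-29 + X\right) + 57 = 28 + X$)
$O = 567$ ($O = \left(\left(-10 + 18\right) + 559\right) 1 = \left(8 + 559\right) 1 = 567 \cdot 1 = 567$)
$\left(-2259 + g{\left(-111 \right)}\right) + O = \left(-2259 + \left(28 - 111\right)\right) + 567 = \left(-2259 - 83\right) + 567 = -2342 + 567 = -1775$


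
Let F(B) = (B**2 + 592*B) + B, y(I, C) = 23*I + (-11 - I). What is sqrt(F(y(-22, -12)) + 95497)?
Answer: sqrt(46987) ≈ 216.76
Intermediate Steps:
y(I, C) = -11 + 22*I
F(B) = B**2 + 593*B
sqrt(F(y(-22, -12)) + 95497) = sqrt((-11 + 22*(-22))*(593 + (-11 + 22*(-22))) + 95497) = sqrt((-11 - 484)*(593 + (-11 - 484)) + 95497) = sqrt(-495*(593 - 495) + 95497) = sqrt(-495*98 + 95497) = sqrt(-48510 + 95497) = sqrt(46987)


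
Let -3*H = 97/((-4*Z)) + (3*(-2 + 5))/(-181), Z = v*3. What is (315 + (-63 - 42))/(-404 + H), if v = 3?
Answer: -4105080/7879511 ≈ -0.52098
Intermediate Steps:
Z = 9 (Z = 3*3 = 9)
H = 17881/19548 (H = -(97/((-4*9)) + (3*(-2 + 5))/(-181))/3 = -(97/(-36) + (3*3)*(-1/181))/3 = -(97*(-1/36) + 9*(-1/181))/3 = -(-97/36 - 9/181)/3 = -⅓*(-17881/6516) = 17881/19548 ≈ 0.91472)
(315 + (-63 - 42))/(-404 + H) = (315 + (-63 - 42))/(-404 + 17881/19548) = (315 - 105)/(-7879511/19548) = 210*(-19548/7879511) = -4105080/7879511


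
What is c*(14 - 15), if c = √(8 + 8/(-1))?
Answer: 0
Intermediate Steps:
c = 0 (c = √(8 + 8*(-1)) = √(8 - 8) = √0 = 0)
c*(14 - 15) = 0*(14 - 15) = 0*(-1) = 0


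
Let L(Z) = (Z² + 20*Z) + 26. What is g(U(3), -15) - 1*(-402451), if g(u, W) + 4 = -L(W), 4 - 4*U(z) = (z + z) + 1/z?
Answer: 402496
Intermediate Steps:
U(z) = 1 - z/2 - 1/(4*z) (U(z) = 1 - ((z + z) + 1/z)/4 = 1 - (2*z + 1/z)/4 = 1 - (1/z + 2*z)/4 = 1 + (-z/2 - 1/(4*z)) = 1 - z/2 - 1/(4*z))
L(Z) = 26 + Z² + 20*Z
g(u, W) = -30 - W² - 20*W (g(u, W) = -4 - (26 + W² + 20*W) = -4 + (-26 - W² - 20*W) = -30 - W² - 20*W)
g(U(3), -15) - 1*(-402451) = (-30 - 1*(-15)² - 20*(-15)) - 1*(-402451) = (-30 - 1*225 + 300) + 402451 = (-30 - 225 + 300) + 402451 = 45 + 402451 = 402496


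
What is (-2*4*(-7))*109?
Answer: 6104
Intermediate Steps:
(-2*4*(-7))*109 = -8*(-7)*109 = 56*109 = 6104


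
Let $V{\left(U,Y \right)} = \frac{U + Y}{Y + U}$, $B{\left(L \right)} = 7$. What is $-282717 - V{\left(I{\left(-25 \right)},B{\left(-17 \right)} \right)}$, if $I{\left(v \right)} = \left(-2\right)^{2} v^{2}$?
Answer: $-282718$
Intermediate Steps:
$I{\left(v \right)} = 4 v^{2}$
$V{\left(U,Y \right)} = 1$ ($V{\left(U,Y \right)} = \frac{U + Y}{U + Y} = 1$)
$-282717 - V{\left(I{\left(-25 \right)},B{\left(-17 \right)} \right)} = -282717 - 1 = -282718$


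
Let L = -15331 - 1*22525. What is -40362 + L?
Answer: -78218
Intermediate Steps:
L = -37856 (L = -15331 - 22525 = -37856)
-40362 + L = -40362 - 37856 = -78218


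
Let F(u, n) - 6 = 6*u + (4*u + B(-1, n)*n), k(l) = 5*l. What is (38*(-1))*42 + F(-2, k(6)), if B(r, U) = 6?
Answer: -1430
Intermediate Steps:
F(u, n) = 6 + 6*n + 10*u (F(u, n) = 6 + (6*u + (4*u + 6*n)) = 6 + (6*n + 10*u) = 6 + 6*n + 10*u)
(38*(-1))*42 + F(-2, k(6)) = (38*(-1))*42 + (6 + 6*(5*6) + 10*(-2)) = -38*42 + (6 + 6*30 - 20) = -1596 + (6 + 180 - 20) = -1596 + 166 = -1430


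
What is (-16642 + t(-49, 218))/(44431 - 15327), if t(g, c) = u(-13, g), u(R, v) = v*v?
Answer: -14241/29104 ≈ -0.48931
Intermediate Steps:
u(R, v) = v²
t(g, c) = g²
(-16642 + t(-49, 218))/(44431 - 15327) = (-16642 + (-49)²)/(44431 - 15327) = (-16642 + 2401)/29104 = -14241*1/29104 = -14241/29104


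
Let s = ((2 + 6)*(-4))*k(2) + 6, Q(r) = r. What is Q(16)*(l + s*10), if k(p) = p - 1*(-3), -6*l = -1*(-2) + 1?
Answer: -24648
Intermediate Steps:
l = -½ (l = -(-1*(-2) + 1)/6 = -(2 + 1)/6 = -⅙*3 = -½ ≈ -0.50000)
k(p) = 3 + p (k(p) = p + 3 = 3 + p)
s = -154 (s = ((2 + 6)*(-4))*(3 + 2) + 6 = (8*(-4))*5 + 6 = -32*5 + 6 = -160 + 6 = -154)
Q(16)*(l + s*10) = 16*(-½ - 154*10) = 16*(-½ - 1540) = 16*(-3081/2) = -24648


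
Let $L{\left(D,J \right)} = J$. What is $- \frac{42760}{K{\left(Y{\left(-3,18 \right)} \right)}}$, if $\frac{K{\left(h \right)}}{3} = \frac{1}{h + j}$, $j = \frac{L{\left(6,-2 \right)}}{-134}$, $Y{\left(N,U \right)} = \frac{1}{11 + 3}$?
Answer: $- \frac{577260}{469} \approx -1230.8$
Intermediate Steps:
$Y{\left(N,U \right)} = \frac{1}{14}$
$j = \frac{1}{67}$ ($j = - \frac{2}{-134} = \left(-2\right) \left(- \frac{1}{134}\right) = \frac{1}{67} \approx 0.014925$)
$K{\left(h \right)} = \frac{3}{\frac{1}{67} + h}$ ($K{\left(h \right)} = \frac{3}{h + \frac{1}{67}} = \frac{3}{\frac{1}{67} + h}$)
$- \frac{42760}{K{\left(Y{\left(-3,18 \right)} \right)}} = - \frac{42760}{201 \frac{1}{1 + 67 \cdot \frac{1}{14}}} = - \frac{42760}{201 \frac{1}{1 + \frac{67}{14}}} = - \frac{42760}{201 \frac{1}{\frac{81}{14}}} = - \frac{42760}{201 \cdot \frac{14}{81}} = - \frac{42760}{\frac{938}{27}} = \left(-42760\right) \frac{27}{938} = - \frac{577260}{469}$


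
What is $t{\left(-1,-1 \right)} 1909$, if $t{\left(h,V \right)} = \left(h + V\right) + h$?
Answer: $-5727$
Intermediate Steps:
$t{\left(h,V \right)} = V + 2 h$ ($t{\left(h,V \right)} = \left(V + h\right) + h = V + 2 h$)
$t{\left(-1,-1 \right)} 1909 = \left(-1 + 2 \left(-1\right)\right) 1909 = \left(-1 - 2\right) 1909 = \left(-3\right) 1909 = -5727$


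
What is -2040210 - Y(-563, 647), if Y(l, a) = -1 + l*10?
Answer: -2034579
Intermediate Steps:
Y(l, a) = -1 + 10*l
-2040210 - Y(-563, 647) = -2040210 - (-1 + 10*(-563)) = -2040210 - (-1 - 5630) = -2040210 - 1*(-5631) = -2040210 + 5631 = -2034579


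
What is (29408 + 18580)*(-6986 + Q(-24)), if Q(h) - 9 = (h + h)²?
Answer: -224247924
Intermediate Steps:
Q(h) = 9 + 4*h² (Q(h) = 9 + (h + h)² = 9 + (2*h)² = 9 + 4*h²)
(29408 + 18580)*(-6986 + Q(-24)) = (29408 + 18580)*(-6986 + (9 + 4*(-24)²)) = 47988*(-6986 + (9 + 4*576)) = 47988*(-6986 + (9 + 2304)) = 47988*(-6986 + 2313) = 47988*(-4673) = -224247924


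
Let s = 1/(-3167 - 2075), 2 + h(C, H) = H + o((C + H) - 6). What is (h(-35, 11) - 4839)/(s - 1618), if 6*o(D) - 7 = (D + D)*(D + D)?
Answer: 66502633/25444671 ≈ 2.6136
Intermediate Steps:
o(D) = 7/6 + 2*D²/3 (o(D) = 7/6 + ((D + D)*(D + D))/6 = 7/6 + ((2*D)*(2*D))/6 = 7/6 + (4*D²)/6 = 7/6 + 2*D²/3)
h(C, H) = -⅚ + H + 2*(-6 + C + H)²/3 (h(C, H) = -2 + (H + (7/6 + 2*((C + H) - 6)²/3)) = -2 + (H + (7/6 + 2*(-6 + C + H)²/3)) = -2 + (7/6 + H + 2*(-6 + C + H)²/3) = -⅚ + H + 2*(-6 + C + H)²/3)
s = -1/5242 (s = 1/(-5242) = -1/5242 ≈ -0.00019077)
(h(-35, 11) - 4839)/(s - 1618) = ((-⅚ + 11 + 2*(-6 - 35 + 11)²/3) - 4839)/(-1/5242 - 1618) = ((-⅚ + 11 + (⅔)*(-30)²) - 4839)/(-8481557/5242) = ((-⅚ + 11 + (⅔)*900) - 4839)*(-5242/8481557) = ((-⅚ + 11 + 600) - 4839)*(-5242/8481557) = (3661/6 - 4839)*(-5242/8481557) = -25373/6*(-5242/8481557) = 66502633/25444671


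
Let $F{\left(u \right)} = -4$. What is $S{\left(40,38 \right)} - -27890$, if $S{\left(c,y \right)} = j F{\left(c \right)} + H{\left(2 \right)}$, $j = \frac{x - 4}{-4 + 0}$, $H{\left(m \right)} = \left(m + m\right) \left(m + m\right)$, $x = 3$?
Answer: $27905$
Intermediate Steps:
$H{\left(m \right)} = 4 m^{2}$ ($H{\left(m \right)} = 2 m 2 m = 4 m^{2}$)
$j = \frac{1}{4}$ ($j = \frac{3 - 4}{-4 + 0} = - \frac{1}{-4} = \left(-1\right) \left(- \frac{1}{4}\right) = \frac{1}{4} \approx 0.25$)
$S{\left(c,y \right)} = 15$ ($S{\left(c,y \right)} = \frac{1}{4} \left(-4\right) + 4 \cdot 2^{2} = -1 + 4 \cdot 4 = -1 + 16 = 15$)
$S{\left(40,38 \right)} - -27890 = 15 - -27890 = 15 + 27890 = 27905$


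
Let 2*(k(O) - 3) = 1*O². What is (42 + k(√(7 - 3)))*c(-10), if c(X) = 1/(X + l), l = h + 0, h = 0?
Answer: -47/10 ≈ -4.7000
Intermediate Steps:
l = 0 (l = 0 + 0 = 0)
k(O) = 3 + O²/2 (k(O) = 3 + (1*O²)/2 = 3 + O²/2)
c(X) = 1/X (c(X) = 1/(X + 0) = 1/X)
(42 + k(√(7 - 3)))*c(-10) = (42 + (3 + (√(7 - 3))²/2))/(-10) = (42 + (3 + (√4)²/2))*(-⅒) = (42 + (3 + (½)*2²))*(-⅒) = (42 + (3 + (½)*4))*(-⅒) = (42 + (3 + 2))*(-⅒) = (42 + 5)*(-⅒) = 47*(-⅒) = -47/10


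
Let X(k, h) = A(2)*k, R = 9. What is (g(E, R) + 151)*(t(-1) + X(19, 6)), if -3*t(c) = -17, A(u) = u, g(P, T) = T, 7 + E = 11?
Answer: 20960/3 ≈ 6986.7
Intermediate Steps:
E = 4 (E = -7 + 11 = 4)
t(c) = 17/3 (t(c) = -⅓*(-17) = 17/3)
X(k, h) = 2*k
(g(E, R) + 151)*(t(-1) + X(19, 6)) = (9 + 151)*(17/3 + 2*19) = 160*(17/3 + 38) = 160*(131/3) = 20960/3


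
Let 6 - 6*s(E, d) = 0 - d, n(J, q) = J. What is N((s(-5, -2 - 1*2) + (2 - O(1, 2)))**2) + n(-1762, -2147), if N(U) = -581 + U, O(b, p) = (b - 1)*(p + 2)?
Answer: -21038/9 ≈ -2337.6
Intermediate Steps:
O(b, p) = (-1 + b)*(2 + p)
s(E, d) = 1 + d/6 (s(E, d) = 1 - (0 - d)/6 = 1 - (-1)*d/6 = 1 + d/6)
N((s(-5, -2 - 1*2) + (2 - O(1, 2)))**2) + n(-1762, -2147) = (-581 + ((1 + (-2 - 1*2)/6) + (2 - (-2 - 1*2 + 2*1 + 1*2)))**2) - 1762 = (-581 + ((1 + (-2 - 2)/6) + (2 - (-2 - 2 + 2 + 2)))**2) - 1762 = (-581 + ((1 + (1/6)*(-4)) + (2 - 1*0))**2) - 1762 = (-581 + ((1 - 2/3) + (2 + 0))**2) - 1762 = (-581 + (1/3 + 2)**2) - 1762 = (-581 + (7/3)**2) - 1762 = (-581 + 49/9) - 1762 = -5180/9 - 1762 = -21038/9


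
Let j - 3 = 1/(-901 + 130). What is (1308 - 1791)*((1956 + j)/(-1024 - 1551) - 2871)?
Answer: 917921932543/661775 ≈ 1.3871e+6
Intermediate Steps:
j = 2312/771 (j = 3 + 1/(-901 + 130) = 3 + 1/(-771) = 3 - 1/771 = 2312/771 ≈ 2.9987)
(1308 - 1791)*((1956 + j)/(-1024 - 1551) - 2871) = (1308 - 1791)*((1956 + 2312/771)/(-1024 - 1551) - 2871) = -483*((1510388/771)/(-2575) - 2871) = -483*((1510388/771)*(-1/2575) - 2871) = -483*(-1510388/1985325 - 2871) = -483*(-5701378463/1985325) = 917921932543/661775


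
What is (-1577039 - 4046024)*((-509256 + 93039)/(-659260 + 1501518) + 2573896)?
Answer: -12190148763884572913/842258 ≈ -1.4473e+13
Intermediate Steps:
(-1577039 - 4046024)*((-509256 + 93039)/(-659260 + 1501518) + 2573896) = -5623063*(-416217/842258 + 2573896) = -5623063*2167884080951/842258 = -12190148763884572913/842258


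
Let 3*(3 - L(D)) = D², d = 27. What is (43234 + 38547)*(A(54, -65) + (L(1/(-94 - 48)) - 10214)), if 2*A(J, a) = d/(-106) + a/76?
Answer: -101742336637495015/121830888 ≈ -8.3511e+8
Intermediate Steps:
A(J, a) = -27/212 + a/152 (A(J, a) = (27/(-106) + a/76)/2 = (27*(-1/106) + a*(1/76))/2 = (-27/106 + a/76)/2 = -27/212 + a/152)
L(D) = 3 - D²/3
(43234 + 38547)*(A(54, -65) + (L(1/(-94 - 48)) - 10214)) = (43234 + 38547)*((-27/212 + (1/152)*(-65)) + ((3 - 1/(3*(-94 - 48)²)) - 10214)) = 81781*((-27/212 - 65/152) + ((3 - (1/(-142))²/3) - 10214)) = 81781*(-4471/8056 + ((3 - (-1/142)²/3) - 10214)) = 81781*(-4471/8056 + ((3 - ⅓*1/20164) - 10214)) = 81781*(-4471/8056 + ((3 - 1/60492) - 10214)) = 81781*(-4471/8056 + (181475/60492 - 10214)) = 81781*(-4471/8056 - 617683813/60492) = 81781*(-1244082814315/121830888) = -101742336637495015/121830888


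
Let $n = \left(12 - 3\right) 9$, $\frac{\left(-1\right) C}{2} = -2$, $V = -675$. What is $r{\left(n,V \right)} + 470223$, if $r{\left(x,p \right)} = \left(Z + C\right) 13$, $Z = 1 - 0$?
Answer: $470288$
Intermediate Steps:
$Z = 1$ ($Z = 1 + 0 = 1$)
$C = 4$ ($C = \left(-2\right) \left(-2\right) = 4$)
$n = 81$ ($n = 9 \cdot 9 = 81$)
$r{\left(x,p \right)} = 65$ ($r{\left(x,p \right)} = \left(1 + 4\right) 13 = 5 \cdot 13 = 65$)
$r{\left(n,V \right)} + 470223 = 65 + 470223 = 470288$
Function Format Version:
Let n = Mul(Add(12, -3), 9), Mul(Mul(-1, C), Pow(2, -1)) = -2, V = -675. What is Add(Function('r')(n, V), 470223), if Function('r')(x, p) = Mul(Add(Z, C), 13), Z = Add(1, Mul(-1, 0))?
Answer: 470288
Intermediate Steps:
Z = 1 (Z = Add(1, 0) = 1)
C = 4 (C = Mul(-2, -2) = 4)
n = 81 (n = Mul(9, 9) = 81)
Function('r')(x, p) = 65 (Function('r')(x, p) = Mul(Add(1, 4), 13) = Mul(5, 13) = 65)
Add(Function('r')(n, V), 470223) = Add(65, 470223) = 470288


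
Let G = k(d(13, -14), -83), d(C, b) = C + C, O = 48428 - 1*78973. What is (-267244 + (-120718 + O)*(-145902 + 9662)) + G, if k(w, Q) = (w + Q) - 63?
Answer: 20607803756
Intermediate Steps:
O = -30545 (O = 48428 - 78973 = -30545)
d(C, b) = 2*C
k(w, Q) = -63 + Q + w (k(w, Q) = (Q + w) - 63 = -63 + Q + w)
G = -120 (G = -63 - 83 + 2*13 = -63 - 83 + 26 = -120)
(-267244 + (-120718 + O)*(-145902 + 9662)) + G = (-267244 + (-120718 - 30545)*(-145902 + 9662)) - 120 = (-267244 - 151263*(-136240)) - 120 = (-267244 + 20608071120) - 120 = 20607803876 - 120 = 20607803756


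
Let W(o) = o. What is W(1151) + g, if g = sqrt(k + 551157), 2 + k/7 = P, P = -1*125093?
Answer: 1151 + 2*I*sqrt(81127) ≈ 1151.0 + 569.66*I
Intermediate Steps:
P = -125093
k = -875665 (k = -14 + 7*(-125093) = -14 - 875651 = -875665)
g = 2*I*sqrt(81127) (g = sqrt(-875665 + 551157) = sqrt(-324508) = 2*I*sqrt(81127) ≈ 569.66*I)
W(1151) + g = 1151 + 2*I*sqrt(81127)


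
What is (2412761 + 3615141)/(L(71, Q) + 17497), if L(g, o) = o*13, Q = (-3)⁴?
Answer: 56867/175 ≈ 324.95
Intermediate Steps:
Q = 81
L(g, o) = 13*o
(2412761 + 3615141)/(L(71, Q) + 17497) = (2412761 + 3615141)/(13*81 + 17497) = 6027902/(1053 + 17497) = 6027902/18550 = 6027902*(1/18550) = 56867/175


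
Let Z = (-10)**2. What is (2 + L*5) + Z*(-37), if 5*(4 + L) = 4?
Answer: -3714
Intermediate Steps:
L = -16/5 (L = -4 + (1/5)*4 = -4 + 4/5 = -16/5 ≈ -3.2000)
Z = 100
(2 + L*5) + Z*(-37) = (2 - 16/5*5) + 100*(-37) = (2 - 16) - 3700 = -14 - 3700 = -3714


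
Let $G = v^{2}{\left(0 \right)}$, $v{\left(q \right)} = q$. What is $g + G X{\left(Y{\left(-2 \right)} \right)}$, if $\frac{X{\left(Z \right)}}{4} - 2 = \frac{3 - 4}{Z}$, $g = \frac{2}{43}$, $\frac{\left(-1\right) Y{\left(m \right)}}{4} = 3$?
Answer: $\frac{2}{43} \approx 0.046512$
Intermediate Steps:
$Y{\left(m \right)} = -12$ ($Y{\left(m \right)} = \left(-4\right) 3 = -12$)
$g = \frac{2}{43}$ ($g = 2 \cdot \frac{1}{43} = \frac{2}{43} \approx 0.046512$)
$X{\left(Z \right)} = 8 - \frac{4}{Z}$ ($X{\left(Z \right)} = 8 + 4 \frac{3 - 4}{Z} = 8 + 4 \left(- \frac{1}{Z}\right) = 8 - \frac{4}{Z}$)
$G = 0$ ($G = 0^{2} = 0$)
$g + G X{\left(Y{\left(-2 \right)} \right)} = \frac{2}{43} + 0 \left(8 - \frac{4}{-12}\right) = \frac{2}{43} + 0 \left(8 - - \frac{1}{3}\right) = \frac{2}{43} + 0 \left(8 + \frac{1}{3}\right) = \frac{2}{43} + 0 \cdot \frac{25}{3} = \frac{2}{43} + 0 = \frac{2}{43}$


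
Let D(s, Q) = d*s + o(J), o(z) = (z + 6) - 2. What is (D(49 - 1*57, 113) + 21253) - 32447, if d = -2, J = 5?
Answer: -11169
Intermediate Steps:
o(z) = 4 + z (o(z) = (6 + z) - 2 = 4 + z)
D(s, Q) = 9 - 2*s (D(s, Q) = -2*s + (4 + 5) = -2*s + 9 = 9 - 2*s)
(D(49 - 1*57, 113) + 21253) - 32447 = ((9 - 2*(49 - 1*57)) + 21253) - 32447 = ((9 - 2*(49 - 57)) + 21253) - 32447 = ((9 - 2*(-8)) + 21253) - 32447 = ((9 + 16) + 21253) - 32447 = (25 + 21253) - 32447 = 21278 - 32447 = -11169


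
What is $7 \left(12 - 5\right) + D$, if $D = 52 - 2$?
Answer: $99$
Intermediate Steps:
$D = 50$
$7 \left(12 - 5\right) + D = 7 \left(12 - 5\right) + 50 = 7 \cdot 7 + 50 = 49 + 50 = 99$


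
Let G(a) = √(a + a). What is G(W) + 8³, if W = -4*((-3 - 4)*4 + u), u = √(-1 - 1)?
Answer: 512 + 2*√(56 - 2*I*√2) ≈ 526.97 - 0.37784*I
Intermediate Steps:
u = I*√2 (u = √(-2) = I*√2 ≈ 1.4142*I)
W = 112 - 4*I*√2 (W = -4*((-3 - 4)*4 + I*√2) = -4*(-7*4 + I*√2) = -4*(-28 + I*√2) = 112 - 4*I*√2 ≈ 112.0 - 5.6569*I)
G(a) = √2*√a (G(a) = √(2*a) = √2*√a)
G(W) + 8³ = √2*√(112 - 4*I*√2) + 8³ = √2*√(112 - 4*I*√2) + 512 = 512 + √2*√(112 - 4*I*√2)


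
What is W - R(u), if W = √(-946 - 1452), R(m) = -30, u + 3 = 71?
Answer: 30 + I*√2398 ≈ 30.0 + 48.969*I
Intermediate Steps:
u = 68 (u = -3 + 71 = 68)
W = I*√2398 (W = √(-2398) = I*√2398 ≈ 48.969*I)
W - R(u) = I*√2398 - 1*(-30) = I*√2398 + 30 = 30 + I*√2398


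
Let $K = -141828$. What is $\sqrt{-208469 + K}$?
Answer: $i \sqrt{350297} \approx 591.86 i$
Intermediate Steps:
$\sqrt{-208469 + K} = \sqrt{-208469 - 141828} = \sqrt{-350297} = i \sqrt{350297}$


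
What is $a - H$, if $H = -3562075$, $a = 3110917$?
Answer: $6672992$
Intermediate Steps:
$a - H = 3110917 - -3562075 = 3110917 + 3562075 = 6672992$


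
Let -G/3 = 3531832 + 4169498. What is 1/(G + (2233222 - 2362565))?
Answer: -1/23233333 ≈ -4.3042e-8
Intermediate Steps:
G = -23103990 (G = -3*(3531832 + 4169498) = -3*7701330 = -23103990)
1/(G + (2233222 - 2362565)) = 1/(-23103990 + (2233222 - 2362565)) = 1/(-23103990 - 129343) = 1/(-23233333) = -1/23233333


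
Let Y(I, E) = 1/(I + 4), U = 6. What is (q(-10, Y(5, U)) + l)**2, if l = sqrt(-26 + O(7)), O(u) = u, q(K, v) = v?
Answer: -1538/81 + 2*I*sqrt(19)/9 ≈ -18.988 + 0.96864*I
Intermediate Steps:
Y(I, E) = 1/(4 + I)
l = I*sqrt(19) (l = sqrt(-26 + 7) = sqrt(-19) = I*sqrt(19) ≈ 4.3589*I)
(q(-10, Y(5, U)) + l)**2 = (1/(4 + 5) + I*sqrt(19))**2 = (1/9 + I*sqrt(19))**2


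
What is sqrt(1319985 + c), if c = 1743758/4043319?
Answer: sqrt(21579687491346336387)/4043319 ≈ 1148.9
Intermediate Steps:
c = 1743758/4043319 (c = 1743758*(1/4043319) = 1743758/4043319 ≈ 0.43127)
sqrt(1319985 + c) = sqrt(1319985 + 1743758/4043319) = sqrt(5337122173973/4043319) = sqrt(21579687491346336387)/4043319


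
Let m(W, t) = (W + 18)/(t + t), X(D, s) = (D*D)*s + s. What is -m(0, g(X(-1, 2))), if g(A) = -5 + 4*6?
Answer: -9/19 ≈ -0.47368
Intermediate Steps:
X(D, s) = s + s*D**2 (X(D, s) = D**2*s + s = s*D**2 + s = s + s*D**2)
g(A) = 19 (g(A) = -5 + 24 = 19)
m(W, t) = (18 + W)/(2*t) (m(W, t) = (18 + W)/((2*t)) = (18 + W)*(1/(2*t)) = (18 + W)/(2*t))
-m(0, g(X(-1, 2))) = -(18 + 0)/(2*19) = -18/(2*19) = -1*9/19 = -9/19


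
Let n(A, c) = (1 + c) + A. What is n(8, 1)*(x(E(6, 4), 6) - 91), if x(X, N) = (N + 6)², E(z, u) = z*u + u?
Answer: 530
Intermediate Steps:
n(A, c) = 1 + A + c
E(z, u) = u + u*z (E(z, u) = u*z + u = u + u*z)
x(X, N) = (6 + N)²
n(8, 1)*(x(E(6, 4), 6) - 91) = (1 + 8 + 1)*((6 + 6)² - 91) = 10*(12² - 91) = 10*(144 - 91) = 10*53 = 530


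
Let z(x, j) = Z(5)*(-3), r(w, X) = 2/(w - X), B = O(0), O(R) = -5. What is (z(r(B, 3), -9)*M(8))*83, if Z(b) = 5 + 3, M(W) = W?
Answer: -15936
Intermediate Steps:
B = -5
Z(b) = 8
z(x, j) = -24 (z(x, j) = 8*(-3) = -24)
(z(r(B, 3), -9)*M(8))*83 = -24*8*83 = -192*83 = -15936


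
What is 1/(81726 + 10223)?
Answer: 1/91949 ≈ 1.0876e-5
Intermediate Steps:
1/(81726 + 10223) = 1/91949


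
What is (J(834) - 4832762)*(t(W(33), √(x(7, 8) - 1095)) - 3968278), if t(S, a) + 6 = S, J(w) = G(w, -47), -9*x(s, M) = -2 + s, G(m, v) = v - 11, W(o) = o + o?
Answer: 19177683314760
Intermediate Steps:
W(o) = 2*o
G(m, v) = -11 + v
x(s, M) = 2/9 - s/9 (x(s, M) = -(-2 + s)/9 = 2/9 - s/9)
J(w) = -58 (J(w) = -11 - 47 = -58)
t(S, a) = -6 + S
(J(834) - 4832762)*(t(W(33), √(x(7, 8) - 1095)) - 3968278) = (-58 - 4832762)*((-6 + 2*33) - 3968278) = -4832820*((-6 + 66) - 3968278) = -4832820*(60 - 3968278) = -4832820*(-3968218) = 19177683314760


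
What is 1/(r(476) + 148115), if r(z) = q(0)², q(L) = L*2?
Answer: 1/148115 ≈ 6.7515e-6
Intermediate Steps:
q(L) = 2*L
r(z) = 0 (r(z) = (2*0)² = 0² = 0)
1/(r(476) + 148115) = 1/(0 + 148115) = 1/148115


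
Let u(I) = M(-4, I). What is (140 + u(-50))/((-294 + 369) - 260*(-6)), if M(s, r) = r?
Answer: 6/109 ≈ 0.055046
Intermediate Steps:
u(I) = I
(140 + u(-50))/((-294 + 369) - 260*(-6)) = (140 - 50)/((-294 + 369) - 260*(-6)) = 90/(75 + 1560) = 90/1635 = 90*(1/1635) = 6/109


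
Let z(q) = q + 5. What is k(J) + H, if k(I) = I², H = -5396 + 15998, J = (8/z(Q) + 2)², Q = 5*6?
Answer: 15946641306/1500625 ≈ 10627.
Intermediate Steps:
Q = 30
z(q) = 5 + q
J = 6084/1225 (J = (8/(5 + 30) + 2)² = (8/35 + 2)² = (78/35)² = 6084/1225 ≈ 4.9665)
H = 10602
k(J) + H = (6084/1225)² + 10602 = 37015056/1500625 + 10602 = 15946641306/1500625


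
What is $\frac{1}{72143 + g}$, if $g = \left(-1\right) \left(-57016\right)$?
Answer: $\frac{1}{129159} \approx 7.7424 \cdot 10^{-6}$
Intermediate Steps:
$g = 57016$
$\frac{1}{72143 + g} = \frac{1}{72143 + 57016} = \frac{1}{129159}$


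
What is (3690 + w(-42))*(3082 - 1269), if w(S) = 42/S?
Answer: 6688157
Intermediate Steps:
(3690 + w(-42))*(3082 - 1269) = (3690 + 42/(-42))*(3082 - 1269) = (3690 + 42*(-1/42))*1813 = (3690 - 1)*1813 = 3689*1813 = 6688157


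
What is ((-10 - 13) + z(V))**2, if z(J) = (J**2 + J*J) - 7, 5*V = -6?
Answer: 459684/625 ≈ 735.49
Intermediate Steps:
V = -6/5 (V = (1/5)*(-6) = -6/5 ≈ -1.2000)
z(J) = -7 + 2*J**2 (z(J) = (J**2 + J**2) - 7 = 2*J**2 - 7 = -7 + 2*J**2)
((-10 - 13) + z(V))**2 = ((-10 - 13) + (-7 + 2*(-6/5)**2))**2 = (-23 + (-7 + 2*(36/25)))**2 = (-23 + (-7 + 72/25))**2 = (-23 - 103/25)**2 = (-678/25)**2 = 459684/625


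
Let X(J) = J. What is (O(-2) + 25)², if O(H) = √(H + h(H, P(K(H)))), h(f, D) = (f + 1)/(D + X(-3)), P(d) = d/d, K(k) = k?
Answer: (50 + I*√6)²/4 ≈ 623.5 + 61.237*I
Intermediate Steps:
P(d) = 1
h(f, D) = (1 + f)/(-3 + D) (h(f, D) = (f + 1)/(D - 3) = (1 + f)/(-3 + D))
O(H) = √(-½ + H/2) (O(H) = √(H + (1 + H)/(-3 + 1)) = √(H + (1 + H)/(-2)) = √(H - (1 + H)/2) = √(H + (-½ - H/2)) = √(-½ + H/2))
(O(-2) + 25)² = (√(-2 + 2*(-2))/2 + 25)² = (√(-2 - 4)/2 + 25)² = (√(-6)/2 + 25)² = ((I*√6)/2 + 25)² = (I*√6/2 + 25)² = (25 + I*√6/2)²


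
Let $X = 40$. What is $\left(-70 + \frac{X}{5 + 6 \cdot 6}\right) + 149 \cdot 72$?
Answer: $\frac{437018}{41} \approx 10659.0$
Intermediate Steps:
$\left(-70 + \frac{X}{5 + 6 \cdot 6}\right) + 149 \cdot 72 = \left(-70 + \frac{40}{5 + 6 \cdot 6}\right) + 149 \cdot 72 = \left(-70 + \frac{40}{5 + 36}\right) + 10728 = \left(-70 + \frac{40}{41}\right) + 10728 = - \frac{2830}{41} + 10728 = \frac{437018}{41}$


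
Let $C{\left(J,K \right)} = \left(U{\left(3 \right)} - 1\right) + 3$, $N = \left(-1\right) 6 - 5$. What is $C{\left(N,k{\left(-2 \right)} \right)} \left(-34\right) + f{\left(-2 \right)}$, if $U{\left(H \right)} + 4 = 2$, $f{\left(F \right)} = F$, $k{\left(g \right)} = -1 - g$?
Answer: $-2$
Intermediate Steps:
$U{\left(H \right)} = -2$ ($U{\left(H \right)} = -4 + 2 = -2$)
$N = -11$ ($N = -6 - 5 = -11$)
$C{\left(J,K \right)} = 0$ ($C{\left(J,K \right)} = \left(-2 - 1\right) + 3 = -3 + 3 = 0$)
$C{\left(N,k{\left(-2 \right)} \right)} \left(-34\right) + f{\left(-2 \right)} = 0 \left(-34\right) - 2 = 0 - 2 = -2$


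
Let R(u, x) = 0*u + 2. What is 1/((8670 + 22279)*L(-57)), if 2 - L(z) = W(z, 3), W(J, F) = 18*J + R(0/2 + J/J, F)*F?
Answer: 1/31629878 ≈ 3.1616e-8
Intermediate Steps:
R(u, x) = 2 (R(u, x) = 0 + 2 = 2)
W(J, F) = 2*F + 18*J (W(J, F) = 18*J + 2*F = 2*F + 18*J)
L(z) = -4 - 18*z (L(z) = 2 - (2*3 + 18*z) = 2 - (6 + 18*z) = 2 + (-6 - 18*z) = -4 - 18*z)
1/((8670 + 22279)*L(-57)) = 1/((8670 + 22279)*(-4 - 18*(-57))) = 1/(30949*(-4 + 1026)) = (1/30949)/1022 = (1/30949)*(1/1022) = 1/31629878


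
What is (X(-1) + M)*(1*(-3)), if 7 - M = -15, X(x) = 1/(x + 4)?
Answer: -67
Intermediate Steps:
X(x) = 1/(4 + x)
M = 22 (M = 7 - 1*(-15) = 7 + 15 = 22)
(X(-1) + M)*(1*(-3)) = (1/(4 - 1) + 22)*(1*(-3)) = (1/3 + 22)*(-3) = (67/3)*(-3) = -67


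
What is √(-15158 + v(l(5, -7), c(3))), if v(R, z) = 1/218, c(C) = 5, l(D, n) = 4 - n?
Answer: I*√720368574/218 ≈ 123.12*I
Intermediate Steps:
v(R, z) = 1/218
√(-15158 + v(l(5, -7), c(3))) = √(-15158 + 1/218) = √(-3304443/218) = I*√720368574/218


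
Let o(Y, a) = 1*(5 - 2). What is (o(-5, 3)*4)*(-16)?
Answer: -192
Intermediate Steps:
o(Y, a) = 3 (o(Y, a) = 1*3 = 3)
(o(-5, 3)*4)*(-16) = (3*4)*(-16) = 12*(-16) = -192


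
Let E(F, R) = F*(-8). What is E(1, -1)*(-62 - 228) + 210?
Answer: 2530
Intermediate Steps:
E(F, R) = -8*F
E(1, -1)*(-62 - 228) + 210 = (-8*1)*(-62 - 228) + 210 = -8*(-290) + 210 = 2320 + 210 = 2530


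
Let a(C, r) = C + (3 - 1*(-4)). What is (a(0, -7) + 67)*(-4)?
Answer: -296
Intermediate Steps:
a(C, r) = 7 + C (a(C, r) = C + (3 + 4) = C + 7 = 7 + C)
(a(0, -7) + 67)*(-4) = ((7 + 0) + 67)*(-4) = (7 + 67)*(-4) = 74*(-4) = -296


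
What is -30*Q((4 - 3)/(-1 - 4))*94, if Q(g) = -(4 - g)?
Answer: 11844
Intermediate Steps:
Q(g) = -4 + g
-30*Q((4 - 3)/(-1 - 4))*94 = -30*(-4 + (4 - 3)/(-1 - 4))*94 = -30*(-4 + 1/(-5))*94 = -30*(-4 + 1*(-1/5))*94 = -30*(-4 - 1/5)*94 = -30*(-21/5)*94 = 126*94 = 11844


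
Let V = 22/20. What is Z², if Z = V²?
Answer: 14641/10000 ≈ 1.4641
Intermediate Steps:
V = 11/10 (V = 22*(1/20) = 11/10 ≈ 1.1000)
Z = 121/100 (Z = (11/10)² = 121/100 ≈ 1.2100)
Z² = (121/100)² = 14641/10000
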